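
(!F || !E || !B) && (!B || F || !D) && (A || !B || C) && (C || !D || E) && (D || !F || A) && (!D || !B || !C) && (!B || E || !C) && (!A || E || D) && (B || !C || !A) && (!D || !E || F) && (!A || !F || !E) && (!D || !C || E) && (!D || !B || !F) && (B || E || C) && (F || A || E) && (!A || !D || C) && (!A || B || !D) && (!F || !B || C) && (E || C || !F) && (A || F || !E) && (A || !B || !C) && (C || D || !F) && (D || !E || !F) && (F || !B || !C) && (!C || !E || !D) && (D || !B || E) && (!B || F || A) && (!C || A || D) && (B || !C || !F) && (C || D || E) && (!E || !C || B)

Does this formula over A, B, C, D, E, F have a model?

Branch on F: set F = false.
Branch on B: set B = false.
Branch on C: set C = false.
(E) alone gives E = true.
(!D) alone gives D = false.
(A) alone gives A = true.
All clauses are satisfied.
A satisfying assignment: A=true, B=false, C=false, D=false, E=true, F=false.

Yes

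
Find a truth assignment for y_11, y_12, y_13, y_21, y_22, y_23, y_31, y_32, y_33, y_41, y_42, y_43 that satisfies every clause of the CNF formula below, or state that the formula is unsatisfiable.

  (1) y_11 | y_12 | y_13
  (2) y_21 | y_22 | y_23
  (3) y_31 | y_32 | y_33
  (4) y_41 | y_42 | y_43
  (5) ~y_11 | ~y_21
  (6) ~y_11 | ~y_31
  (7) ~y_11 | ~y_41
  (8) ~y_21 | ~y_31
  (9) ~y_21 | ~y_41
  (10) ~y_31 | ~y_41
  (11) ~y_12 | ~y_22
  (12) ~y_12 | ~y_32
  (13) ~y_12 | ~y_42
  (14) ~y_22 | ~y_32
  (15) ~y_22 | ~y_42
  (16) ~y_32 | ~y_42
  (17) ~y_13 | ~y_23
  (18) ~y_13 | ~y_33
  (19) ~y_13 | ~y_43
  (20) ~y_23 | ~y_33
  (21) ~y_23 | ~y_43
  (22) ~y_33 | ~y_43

Branch on y_11: set y_11 = 0.
Branch on y_12: set y_12 = 1.
(~y_22) alone gives y_22 = 0.
(~y_32) alone gives y_32 = 0.
(~y_42) alone gives y_42 = 0.
Branch on y_21: set y_21 = 1.
(~y_31) alone gives y_31 = 0.
(y_33) alone gives y_33 = 1.
(~y_41) alone gives y_41 = 0.
(y_43) alone gives y_43 = 1.
That conflicts with the unit clause (~y_43).
Undo y_21 and try y_21 = 0.
(y_23) alone gives y_23 = 1.
(~y_13) alone gives y_13 = 0.
(~y_33) alone gives y_33 = 0.
(y_31) alone gives y_31 = 1.
(~y_41) alone gives y_41 = 0.
(y_43) alone gives y_43 = 1.
That conflicts with the unit clause (~y_43).
Both values of y_21 lead to a conflict.
Undo y_12 and try y_12 = 0.
(y_13) alone gives y_13 = 1.
(~y_23) alone gives y_23 = 0.
(~y_33) alone gives y_33 = 0.
(~y_43) alone gives y_43 = 0.
Branch on y_21: set y_21 = 1.
(~y_31) alone gives y_31 = 0.
(y_32) alone gives y_32 = 1.
(~y_41) alone gives y_41 = 0.
(y_42) alone gives y_42 = 1.
That conflicts with the unit clause (~y_42).
Undo y_21 and try y_21 = 0.
(y_22) alone gives y_22 = 1.
(~y_32) alone gives y_32 = 0.
(y_31) alone gives y_31 = 1.
(~y_41) alone gives y_41 = 0.
(y_42) alone gives y_42 = 1.
That conflicts with the unit clause (~y_42).
Both values of y_21 lead to a conflict.
Both values of y_12 lead to a conflict.
Undo y_11 and try y_11 = 1.
(~y_21) alone gives y_21 = 0.
(~y_31) alone gives y_31 = 0.
(~y_41) alone gives y_41 = 0.
Branch on y_22: set y_22 = 1.
(~y_12) alone gives y_12 = 0.
(~y_32) alone gives y_32 = 0.
(y_33) alone gives y_33 = 1.
(~y_42) alone gives y_42 = 0.
(y_43) alone gives y_43 = 1.
That conflicts with the unit clause (~y_43).
Undo y_22 and try y_22 = 0.
(y_23) alone gives y_23 = 1.
(~y_13) alone gives y_13 = 0.
(~y_33) alone gives y_33 = 0.
(y_32) alone gives y_32 = 1.
(~y_12) alone gives y_12 = 0.
(~y_42) alone gives y_42 = 0.
(y_43) alone gives y_43 = 1.
That conflicts with the unit clause (~y_43).
Both values of y_22 lead to a conflict.
Both values of y_11 lead to a conflict.

UNSATISFIABLE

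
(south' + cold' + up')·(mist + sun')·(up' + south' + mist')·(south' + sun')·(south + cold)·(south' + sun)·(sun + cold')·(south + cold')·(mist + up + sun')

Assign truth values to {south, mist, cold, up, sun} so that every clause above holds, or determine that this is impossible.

UNSATISFIABLE

Try mist = 1.
Try up = 0.
Try south = 0.
(cold) alone gives cold = 1.
That conflicts with the unit clause (cold').
That branch fails; take south = 1 instead.
(sun') alone gives sun = 0.
That conflicts with the unit clause (sun).
Both values of south lead to a conflict.
That branch fails; take up = 1 instead.
(south') alone gives south = 0.
(cold) alone gives cold = 1.
That conflicts with the unit clause (cold').
Both values of up lead to a conflict.
That branch fails; take mist = 0 instead.
(sun') alone gives sun = 0.
(south') alone gives south = 0.
(cold) alone gives cold = 1.
That conflicts with the unit clause (cold').
Both values of mist lead to a conflict.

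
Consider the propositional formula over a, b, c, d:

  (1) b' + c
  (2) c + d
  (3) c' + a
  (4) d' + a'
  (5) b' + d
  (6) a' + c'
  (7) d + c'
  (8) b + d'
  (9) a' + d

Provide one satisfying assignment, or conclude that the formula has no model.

Suppose b = 0.
Unit clause (d') forces d = 0.
Unit clause (c) forces c = 1.
Now (c') is unsatisfied and unit — conflict.
So b must be the other value — set b = 1.
Unit clause (c) forces c = 1.
Unit clause (a) forces a = 1.
Now (a') is unsatisfied and unit — conflict.
Either choice for b ends in contradiction.

UNSATISFIABLE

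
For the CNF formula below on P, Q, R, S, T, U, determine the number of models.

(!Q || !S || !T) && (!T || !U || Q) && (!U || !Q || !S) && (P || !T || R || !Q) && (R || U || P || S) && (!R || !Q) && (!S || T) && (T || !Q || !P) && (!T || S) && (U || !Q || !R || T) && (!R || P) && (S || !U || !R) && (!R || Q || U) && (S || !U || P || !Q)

5

There are 2^6 = 64 truth assignments over (P, Q, R, S, T, U).
Split on Q. With Q = true, the clauses containing Q are satisfied and !Q drops from the rest; 0 of the 2^5 = 32 assignments to the other variables satisfy what remains.
With Q = false, by the same count on the reduced clause set, 5 assignments work.
(One model: P=F, Q=F, R=F, S=F, T=F, U=T.)
Total: 0 + 5 = 5.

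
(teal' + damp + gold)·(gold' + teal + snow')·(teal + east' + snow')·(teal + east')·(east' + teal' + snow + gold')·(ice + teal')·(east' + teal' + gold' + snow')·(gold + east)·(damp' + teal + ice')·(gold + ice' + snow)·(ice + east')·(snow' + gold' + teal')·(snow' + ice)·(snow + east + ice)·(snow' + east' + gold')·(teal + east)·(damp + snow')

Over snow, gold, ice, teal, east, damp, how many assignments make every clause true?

3

There are 2^6 = 64 truth assignments over (snow, gold, ice, teal, east, damp).
Split on east. With east = 1, the clauses containing east are satisfied and east' drops from the rest; 1 of the 2^5 = 32 assignments to the other variables satisfy what remains.
With east = 0, by the same count on the reduced clause set, 2 assignments work.
(One model: snow=F, gold=T, ice=T, teal=T, east=F, damp=F.)
Total: 1 + 2 = 3.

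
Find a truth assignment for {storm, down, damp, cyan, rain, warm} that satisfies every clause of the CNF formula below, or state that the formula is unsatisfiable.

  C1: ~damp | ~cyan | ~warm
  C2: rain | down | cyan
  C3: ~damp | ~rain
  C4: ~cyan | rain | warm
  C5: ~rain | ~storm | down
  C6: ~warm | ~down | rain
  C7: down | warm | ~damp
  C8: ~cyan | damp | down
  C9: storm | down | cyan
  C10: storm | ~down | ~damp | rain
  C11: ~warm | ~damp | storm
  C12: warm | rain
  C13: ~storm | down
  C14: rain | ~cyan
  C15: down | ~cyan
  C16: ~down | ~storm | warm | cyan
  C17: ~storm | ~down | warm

storm ↦ 0,  down ↦ 1,  damp ↦ 0,  cyan ↦ 0,  rain ↦ 1,  warm ↦ 1

Try damp = 0.
Try cyan = 0.
Try rain = 1.
Try storm = 0.
(down) alone gives down = 1.
No clause remains; warm is free.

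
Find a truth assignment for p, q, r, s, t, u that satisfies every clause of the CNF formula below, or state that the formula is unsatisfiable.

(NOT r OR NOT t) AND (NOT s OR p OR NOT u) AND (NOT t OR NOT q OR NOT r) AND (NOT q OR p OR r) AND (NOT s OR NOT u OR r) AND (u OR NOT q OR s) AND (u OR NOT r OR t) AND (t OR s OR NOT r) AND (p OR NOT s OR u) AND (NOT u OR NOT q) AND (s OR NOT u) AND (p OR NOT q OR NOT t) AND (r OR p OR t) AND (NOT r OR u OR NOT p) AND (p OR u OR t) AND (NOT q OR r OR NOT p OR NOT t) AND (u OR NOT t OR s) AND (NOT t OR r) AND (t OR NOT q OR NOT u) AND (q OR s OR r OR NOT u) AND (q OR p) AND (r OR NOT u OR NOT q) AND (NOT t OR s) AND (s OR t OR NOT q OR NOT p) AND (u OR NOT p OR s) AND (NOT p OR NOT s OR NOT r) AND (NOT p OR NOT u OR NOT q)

p ↦ true; q ↦ true; r ↦ false; s ↦ true; t ↦ false; u ↦ false

Suppose r = false.
Unit clause (NOT t) forces t = false.
Unit clause (p) forces p = true.
Suppose s = true.
Unit clause (NOT u) forces u = false.
No clause remains; q is free.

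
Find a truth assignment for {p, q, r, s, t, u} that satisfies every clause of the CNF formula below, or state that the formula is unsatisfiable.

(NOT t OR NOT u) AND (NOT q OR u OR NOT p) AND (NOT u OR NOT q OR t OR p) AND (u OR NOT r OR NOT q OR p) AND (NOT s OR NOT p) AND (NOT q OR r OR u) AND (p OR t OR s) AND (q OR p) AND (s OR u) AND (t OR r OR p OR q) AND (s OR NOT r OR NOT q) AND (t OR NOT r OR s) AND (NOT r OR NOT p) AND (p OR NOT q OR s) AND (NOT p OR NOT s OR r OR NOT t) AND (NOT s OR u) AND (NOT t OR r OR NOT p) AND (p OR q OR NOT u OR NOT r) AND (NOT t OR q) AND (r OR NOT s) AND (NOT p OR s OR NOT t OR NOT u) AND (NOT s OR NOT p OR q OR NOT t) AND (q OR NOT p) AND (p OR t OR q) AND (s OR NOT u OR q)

p: true, q: true, r: false, s: false, t: false, u: true

Case t = false:
Case s = false:
(p) alone gives p = true.
(u) alone gives u = true.
(NOT r) alone gives r = false.
(q) alone gives q = true.
This assignment satisfies each clause.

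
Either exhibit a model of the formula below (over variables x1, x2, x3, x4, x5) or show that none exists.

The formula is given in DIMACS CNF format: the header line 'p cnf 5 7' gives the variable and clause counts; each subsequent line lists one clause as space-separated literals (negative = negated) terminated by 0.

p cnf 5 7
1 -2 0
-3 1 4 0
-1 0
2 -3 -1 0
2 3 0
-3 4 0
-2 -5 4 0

x1 ↦ False; x2 ↦ False; x3 ↦ True; x4 ↦ True; x5 ↦ False

Unit clause (¬x1) forces x1 = False.
Unit clause (¬x2) forces x2 = False.
Unit clause (x3) forces x3 = True.
Unit clause (x4) forces x4 = True.
No clause remains; x5 is free.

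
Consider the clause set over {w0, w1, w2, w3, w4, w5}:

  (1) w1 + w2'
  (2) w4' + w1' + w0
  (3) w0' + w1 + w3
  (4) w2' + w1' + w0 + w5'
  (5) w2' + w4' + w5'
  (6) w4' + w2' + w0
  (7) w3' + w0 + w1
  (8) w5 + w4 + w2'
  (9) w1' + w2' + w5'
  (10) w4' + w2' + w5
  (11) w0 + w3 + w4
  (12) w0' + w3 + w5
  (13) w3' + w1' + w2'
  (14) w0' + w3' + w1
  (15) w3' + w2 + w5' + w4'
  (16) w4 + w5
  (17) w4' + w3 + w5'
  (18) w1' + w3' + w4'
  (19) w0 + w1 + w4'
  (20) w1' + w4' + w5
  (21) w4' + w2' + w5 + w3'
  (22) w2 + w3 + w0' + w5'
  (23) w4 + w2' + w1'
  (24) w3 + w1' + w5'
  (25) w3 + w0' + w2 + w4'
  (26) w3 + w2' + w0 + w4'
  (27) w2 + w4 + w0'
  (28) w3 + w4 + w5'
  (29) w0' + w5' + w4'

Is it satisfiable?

Yes

Try w1 = 1.
Try w4 = 0.
Unit clause (w5) forces w5 = 1.
Unit clause (w2') forces w2 = 0.
Unit clause (w3) forces w3 = 1.
Unit clause (w0') forces w0 = 0.
All clauses are satisfied.
A satisfying assignment: w0=0, w1=1, w2=0, w3=1, w4=0, w5=1.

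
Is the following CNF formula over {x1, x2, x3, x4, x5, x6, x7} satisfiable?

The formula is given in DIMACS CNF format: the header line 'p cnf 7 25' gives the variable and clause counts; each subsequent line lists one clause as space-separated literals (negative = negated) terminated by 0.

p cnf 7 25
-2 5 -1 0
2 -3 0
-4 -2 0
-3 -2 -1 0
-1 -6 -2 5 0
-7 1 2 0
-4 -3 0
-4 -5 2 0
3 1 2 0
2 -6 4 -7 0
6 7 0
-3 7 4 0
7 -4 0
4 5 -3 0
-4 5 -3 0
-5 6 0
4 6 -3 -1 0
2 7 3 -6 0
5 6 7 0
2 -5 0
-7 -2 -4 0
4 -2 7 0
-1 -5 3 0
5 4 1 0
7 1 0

Yes

Branch on x2: set x2 = False.
From the singleton clause (¬x3), x3 = False.
From the singleton clause (x1), x1 = True.
From the singleton clause (¬x5), x5 = False.
Branch on x6: set x6 = False.
From the singleton clause (x7), x7 = True.
Every clause is now satisfied; x4 is unconstrained.
A satisfying assignment: x1 ↦ True; x2 ↦ False; x3 ↦ False; x4 ↦ True; x5 ↦ False; x6 ↦ False; x7 ↦ True.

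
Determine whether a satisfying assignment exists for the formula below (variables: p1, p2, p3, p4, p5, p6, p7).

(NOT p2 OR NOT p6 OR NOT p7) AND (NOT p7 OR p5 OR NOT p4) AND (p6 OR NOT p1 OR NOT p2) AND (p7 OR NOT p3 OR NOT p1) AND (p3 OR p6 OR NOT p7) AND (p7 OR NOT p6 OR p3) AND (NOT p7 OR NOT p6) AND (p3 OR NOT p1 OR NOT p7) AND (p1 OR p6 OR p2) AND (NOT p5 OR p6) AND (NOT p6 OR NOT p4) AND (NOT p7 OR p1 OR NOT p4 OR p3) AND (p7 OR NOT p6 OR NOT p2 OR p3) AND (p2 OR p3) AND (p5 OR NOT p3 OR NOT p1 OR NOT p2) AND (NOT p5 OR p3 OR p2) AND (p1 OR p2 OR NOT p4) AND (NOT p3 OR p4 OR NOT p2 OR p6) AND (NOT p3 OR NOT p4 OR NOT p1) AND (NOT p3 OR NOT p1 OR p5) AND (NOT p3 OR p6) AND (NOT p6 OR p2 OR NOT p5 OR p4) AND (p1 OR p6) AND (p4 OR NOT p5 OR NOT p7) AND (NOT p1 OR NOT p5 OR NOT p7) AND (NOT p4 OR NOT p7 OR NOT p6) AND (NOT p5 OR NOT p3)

Yes, satisfiable

Case p7 = false:
Case p3 = true:
The clause (NOT p1) is unit, so p1 = false.
The clause (p6) is unit, so p6 = true.
The clause (NOT p4) is unit, so p4 = false.
The clause (NOT p5) is unit, so p5 = false.
No clause remains; p2 is free.
A satisfying assignment: p1: false; p2: true; p3: true; p4: false; p5: false; p6: true; p7: false.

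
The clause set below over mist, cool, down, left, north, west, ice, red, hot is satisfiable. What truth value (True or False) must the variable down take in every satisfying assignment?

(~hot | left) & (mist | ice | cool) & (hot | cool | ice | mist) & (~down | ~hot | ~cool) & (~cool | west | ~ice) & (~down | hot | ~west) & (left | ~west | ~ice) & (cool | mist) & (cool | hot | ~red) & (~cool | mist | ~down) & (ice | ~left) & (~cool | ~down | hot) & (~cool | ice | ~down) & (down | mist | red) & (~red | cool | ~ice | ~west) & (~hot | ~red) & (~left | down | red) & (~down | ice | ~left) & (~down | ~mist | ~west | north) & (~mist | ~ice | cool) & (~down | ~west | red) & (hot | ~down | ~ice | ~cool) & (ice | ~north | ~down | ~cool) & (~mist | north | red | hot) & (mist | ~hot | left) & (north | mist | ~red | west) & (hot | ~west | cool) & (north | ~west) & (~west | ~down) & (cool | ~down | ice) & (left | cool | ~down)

Suppose down = 1.
From the singleton clause (~west), west = 0.
Try hot = 0.
From the singleton clause (~cool), cool = 0.
From the singleton clause (mist), mist = 1.
From the singleton clause (~red), red = 0.
From the singleton clause (~ice), ice = 0.
That conflicts with the unit clause (ice).
So hot must be the other value — set hot = 1.
From the singleton clause (left), left = 1.
From the singleton clause (~cool), cool = 0.
From the singleton clause (mist), mist = 1.
From the singleton clause (ice), ice = 1.
That conflicts with the unit clause (~ice).
Either choice for hot ends in contradiction.
So every satisfying assignment has down = False.

False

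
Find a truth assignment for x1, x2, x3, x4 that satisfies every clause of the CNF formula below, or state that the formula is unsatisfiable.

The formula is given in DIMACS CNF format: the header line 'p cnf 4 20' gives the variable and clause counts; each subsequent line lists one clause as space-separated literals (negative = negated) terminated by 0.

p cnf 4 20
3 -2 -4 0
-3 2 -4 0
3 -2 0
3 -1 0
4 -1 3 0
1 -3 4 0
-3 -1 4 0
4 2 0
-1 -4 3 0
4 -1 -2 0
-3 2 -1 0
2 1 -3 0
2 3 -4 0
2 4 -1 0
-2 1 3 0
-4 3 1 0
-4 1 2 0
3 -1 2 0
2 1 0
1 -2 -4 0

x1=True,  x2=True,  x3=True,  x4=True

Case x3 = True:
Case x2 = True:
Case x1 = True:
The clause (x4) is unit, so x4 = True.
Every clause now holds.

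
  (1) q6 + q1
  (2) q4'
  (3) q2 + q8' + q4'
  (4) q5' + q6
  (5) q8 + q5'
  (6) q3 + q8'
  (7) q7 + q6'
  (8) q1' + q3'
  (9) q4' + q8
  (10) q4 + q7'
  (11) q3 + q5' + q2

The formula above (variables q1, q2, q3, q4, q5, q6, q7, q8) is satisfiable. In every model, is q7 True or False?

False

Suppose q7 = 1.
The clause (q4') is unit, so q4 = 0.
Now (q4) is unsatisfied and unit — conflict.
So every satisfying assignment has q7 = False.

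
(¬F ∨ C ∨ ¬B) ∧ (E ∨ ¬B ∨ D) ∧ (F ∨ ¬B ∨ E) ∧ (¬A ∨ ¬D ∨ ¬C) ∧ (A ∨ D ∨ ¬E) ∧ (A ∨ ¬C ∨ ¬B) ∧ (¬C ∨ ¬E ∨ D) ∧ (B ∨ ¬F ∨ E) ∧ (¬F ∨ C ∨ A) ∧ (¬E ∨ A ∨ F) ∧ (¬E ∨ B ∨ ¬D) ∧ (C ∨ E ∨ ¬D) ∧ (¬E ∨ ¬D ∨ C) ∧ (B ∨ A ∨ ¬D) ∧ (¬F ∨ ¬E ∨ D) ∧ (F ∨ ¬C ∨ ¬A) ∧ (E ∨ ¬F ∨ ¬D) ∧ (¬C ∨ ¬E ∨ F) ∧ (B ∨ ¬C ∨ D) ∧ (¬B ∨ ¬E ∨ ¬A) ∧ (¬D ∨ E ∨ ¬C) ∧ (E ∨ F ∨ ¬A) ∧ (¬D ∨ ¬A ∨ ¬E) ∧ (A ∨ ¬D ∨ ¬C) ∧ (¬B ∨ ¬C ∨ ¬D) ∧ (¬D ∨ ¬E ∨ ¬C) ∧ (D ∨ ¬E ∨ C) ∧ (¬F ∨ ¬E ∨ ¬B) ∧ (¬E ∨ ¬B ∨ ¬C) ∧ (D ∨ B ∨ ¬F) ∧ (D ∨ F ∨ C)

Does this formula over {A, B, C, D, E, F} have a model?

Suppose F = False.
Suppose B = False.
Suppose E = False.
Unit clause (¬A) forces A = False.
Unit clause (¬D) forces D = False.
Unit clause (¬C) forces C = False.
That conflicts with the unit clause (C).
That branch fails; take E = True instead.
Unit clause (A) forces A = True.
Unit clause (¬D) forces D = False.
Unit clause (¬C) forces C = False.
That conflicts with the unit clause (C).
Either choice for E ends in contradiction.
That branch fails; take B = True instead.
Unit clause (E) forces E = True.
Unit clause (A) forces A = True.
That conflicts with the unit clause (¬A).
Either choice for B ends in contradiction.
That branch fails; take F = True instead.
Suppose C = True.
Suppose A = False.
Unit clause (¬B) forces B = False.
Unit clause (E) forces E = True.
Unit clause (D) forces D = True.
That conflicts with the unit clause (¬D).
That branch fails; take A = True instead.
Unit clause (¬D) forces D = False.
Unit clause (¬E) forces E = False.
Unit clause (¬B) forces B = False.
That conflicts with the unit clause (B).
Either choice for A ends in contradiction.
That branch fails; take C = False instead.
Unit clause (¬B) forces B = False.
Unit clause (E) forces E = True.
Unit clause (A) forces A = True.
Unit clause (¬D) forces D = False.
That conflicts with the unit clause (D).
Either choice for C ends in contradiction.
Either choice for F ends in contradiction.
No assignment satisfies every clause.

No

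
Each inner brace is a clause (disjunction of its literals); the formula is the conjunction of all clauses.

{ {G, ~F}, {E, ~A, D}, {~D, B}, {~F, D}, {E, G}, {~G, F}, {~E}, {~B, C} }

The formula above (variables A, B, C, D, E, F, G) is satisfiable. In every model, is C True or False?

Suppose C = 0.
From the singleton clause (~E), E = 0.
From the singleton clause (G), G = 1.
From the singleton clause (F), F = 1.
From the singleton clause (D), D = 1.
From the singleton clause (B), B = 1.
Now (~B) is unsatisfied and unit — conflict.
So every satisfying assignment has C = True.

True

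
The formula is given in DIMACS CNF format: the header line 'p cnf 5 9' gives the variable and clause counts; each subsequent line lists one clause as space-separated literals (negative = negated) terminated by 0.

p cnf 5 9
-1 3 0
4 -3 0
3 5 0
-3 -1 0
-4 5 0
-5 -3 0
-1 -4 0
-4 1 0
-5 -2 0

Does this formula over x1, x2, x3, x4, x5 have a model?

Yes

Suppose x1 = False.
Unit clause (¬x4) forces x4 = False.
Unit clause (¬x3) forces x3 = False.
Unit clause (x5) forces x5 = True.
Unit clause (¬x2) forces x2 = False.
This assignment satisfies each clause.
A satisfying assignment: x1=False,  x2=False,  x3=False,  x4=False,  x5=True.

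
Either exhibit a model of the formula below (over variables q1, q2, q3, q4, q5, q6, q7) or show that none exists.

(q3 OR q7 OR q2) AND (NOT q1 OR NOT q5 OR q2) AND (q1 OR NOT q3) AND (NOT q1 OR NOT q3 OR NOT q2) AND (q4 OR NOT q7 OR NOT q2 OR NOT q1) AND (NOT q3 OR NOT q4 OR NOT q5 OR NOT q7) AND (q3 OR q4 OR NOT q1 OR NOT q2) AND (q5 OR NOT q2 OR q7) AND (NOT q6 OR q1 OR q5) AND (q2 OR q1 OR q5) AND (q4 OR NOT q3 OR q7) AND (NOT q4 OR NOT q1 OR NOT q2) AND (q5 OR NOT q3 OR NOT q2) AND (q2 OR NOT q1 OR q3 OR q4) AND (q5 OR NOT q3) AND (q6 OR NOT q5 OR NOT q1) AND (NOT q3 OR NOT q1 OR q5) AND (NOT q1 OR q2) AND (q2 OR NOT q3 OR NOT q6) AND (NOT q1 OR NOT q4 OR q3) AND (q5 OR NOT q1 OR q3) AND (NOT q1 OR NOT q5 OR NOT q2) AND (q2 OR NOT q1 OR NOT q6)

q1=false; q2=true; q3=false; q4=true; q5=false; q6=false; q7=true

Branch on q1: set q1 = false.
(NOT q3) alone gives q3 = false.
Branch on q7: set q7 = true.
Branch on q6: set q6 = false.
Branch on q2: set q2 = true.
All clauses hold; q4, q5 can take either value.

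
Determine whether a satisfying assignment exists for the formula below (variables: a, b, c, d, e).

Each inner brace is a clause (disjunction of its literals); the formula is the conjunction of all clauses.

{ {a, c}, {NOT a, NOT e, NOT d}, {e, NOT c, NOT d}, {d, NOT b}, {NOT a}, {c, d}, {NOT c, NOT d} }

Yes, satisfiable

Unit clause (NOT a) forces a = false.
Unit clause (c) forces c = true.
Unit clause (NOT d) forces d = false.
Unit clause (NOT b) forces b = false.
Every clause is now satisfied; e is unconstrained.
A satisfying assignment: a: false; b: false; c: true; d: false; e: true.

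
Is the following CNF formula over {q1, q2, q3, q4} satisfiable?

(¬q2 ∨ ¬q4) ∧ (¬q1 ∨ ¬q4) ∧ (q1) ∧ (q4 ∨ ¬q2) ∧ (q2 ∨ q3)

Yes

From the singleton clause (q1), q1 = True.
From the singleton clause (¬q4), q4 = False.
From the singleton clause (¬q2), q2 = False.
From the singleton clause (q3), q3 = True.
Every clause now holds.
A satisfying assignment: q1 ↦ True, q2 ↦ False, q3 ↦ True, q4 ↦ False.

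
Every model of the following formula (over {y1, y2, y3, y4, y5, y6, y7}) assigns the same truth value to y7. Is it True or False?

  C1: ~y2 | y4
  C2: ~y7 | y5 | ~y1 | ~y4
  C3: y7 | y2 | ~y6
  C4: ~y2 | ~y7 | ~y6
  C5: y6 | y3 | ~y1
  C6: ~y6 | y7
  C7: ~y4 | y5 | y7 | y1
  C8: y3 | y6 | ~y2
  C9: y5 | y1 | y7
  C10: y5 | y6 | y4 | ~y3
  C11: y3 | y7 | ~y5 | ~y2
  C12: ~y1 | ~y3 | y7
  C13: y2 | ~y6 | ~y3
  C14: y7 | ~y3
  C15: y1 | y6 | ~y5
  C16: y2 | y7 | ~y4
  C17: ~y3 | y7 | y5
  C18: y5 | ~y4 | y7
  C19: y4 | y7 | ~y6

Suppose y7 = 0.
(~y6) alone gives y6 = 0.
(~y3) alone gives y3 = 0.
(~y1) alone gives y1 = 0.
(~y2) alone gives y2 = 0.
(y5) alone gives y5 = 1.
Now (~y5) is unsatisfied and unit — conflict.
So every satisfying assignment has y7 = True.

True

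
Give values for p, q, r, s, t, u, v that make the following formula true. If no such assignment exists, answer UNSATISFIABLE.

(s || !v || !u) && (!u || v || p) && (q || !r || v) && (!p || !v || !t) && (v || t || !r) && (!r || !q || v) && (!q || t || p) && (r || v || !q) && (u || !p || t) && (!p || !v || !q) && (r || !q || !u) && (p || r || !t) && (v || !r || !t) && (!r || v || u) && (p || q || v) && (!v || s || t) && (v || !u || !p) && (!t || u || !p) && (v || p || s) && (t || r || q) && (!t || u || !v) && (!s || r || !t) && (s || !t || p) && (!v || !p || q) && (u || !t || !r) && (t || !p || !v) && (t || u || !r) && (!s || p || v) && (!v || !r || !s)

Branch on s: set s = true.
Branch on r: set r = true.
Unit clause (!v) forces v = false.
Unit clause (q) forces q = true.
That conflicts with the unit clause (!q).
Undo r and try r = false.
Unit clause (!t) forces t = false.
Unit clause (q) forces q = true.
Unit clause (p) forces p = true.
Unit clause (v) forces v = true.
That conflicts with the unit clause (!v).
Both values of r lead to a conflict.
Undo s and try s = false.
Branch on v: set v = false.
Unit clause (p) forces p = true.
Unit clause (!u) forces u = false.
Unit clause (t) forces t = true.
That conflicts with the unit clause (!t).
Undo v and try v = true.
Unit clause (!u) forces u = false.
Unit clause (t) forces t = true.
That conflicts with the unit clause (!t).
Both values of v lead to a conflict.
Both values of s lead to a conflict.

UNSATISFIABLE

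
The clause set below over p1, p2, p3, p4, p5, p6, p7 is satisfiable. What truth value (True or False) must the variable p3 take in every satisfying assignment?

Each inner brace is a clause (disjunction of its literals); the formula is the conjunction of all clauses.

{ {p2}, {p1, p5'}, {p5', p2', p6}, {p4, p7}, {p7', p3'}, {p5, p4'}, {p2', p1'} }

False

Suppose p3 = 1.
From the singleton clause (p2), p2 = 1.
From the singleton clause (p7'), p7 = 0.
From the singleton clause (p4), p4 = 1.
From the singleton clause (p5), p5 = 1.
From the singleton clause (p1), p1 = 1.
That conflicts with the unit clause (p1').
So every satisfying assignment has p3 = False.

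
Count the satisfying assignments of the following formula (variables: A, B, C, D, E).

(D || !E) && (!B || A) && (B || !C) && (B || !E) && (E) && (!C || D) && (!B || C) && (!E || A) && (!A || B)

There are 2^5 = 32 truth assignments over (A, B, C, D, E).
Split on C. With C = true, the clauses containing C are satisfied and !C drops from the rest; 1 of the 2^4 = 16 assignments to the other variables satisfy what remains.
With C = false, by the same count on the reduced clause set, 0 assignments work.
(One model: A=T, B=T, C=T, D=T, E=T.)
Total: 1 + 0 = 1.

1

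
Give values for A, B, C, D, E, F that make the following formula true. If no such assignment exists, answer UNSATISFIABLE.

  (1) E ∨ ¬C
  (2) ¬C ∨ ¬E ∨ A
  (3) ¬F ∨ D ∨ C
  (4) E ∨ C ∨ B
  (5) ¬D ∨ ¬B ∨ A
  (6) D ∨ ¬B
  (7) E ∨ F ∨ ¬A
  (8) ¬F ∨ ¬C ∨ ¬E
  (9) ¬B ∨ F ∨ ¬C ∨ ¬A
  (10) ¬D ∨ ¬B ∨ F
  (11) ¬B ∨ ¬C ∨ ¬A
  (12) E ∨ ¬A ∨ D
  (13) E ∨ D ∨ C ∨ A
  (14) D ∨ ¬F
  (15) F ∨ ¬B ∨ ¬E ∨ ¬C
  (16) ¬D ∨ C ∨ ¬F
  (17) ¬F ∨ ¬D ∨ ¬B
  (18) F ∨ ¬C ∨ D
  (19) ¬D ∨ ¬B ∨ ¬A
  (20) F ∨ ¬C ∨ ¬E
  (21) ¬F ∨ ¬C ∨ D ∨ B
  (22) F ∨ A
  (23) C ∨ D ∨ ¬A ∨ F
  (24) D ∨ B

A: True; B: False; C: False; D: True; E: True; F: False

Try E = True.
Try C = False.
Try F = False.
The clause (A) is unit, so A = True.
The clause (D) is unit, so D = True.
The clause (¬B) is unit, so B = False.
All clauses are satisfied.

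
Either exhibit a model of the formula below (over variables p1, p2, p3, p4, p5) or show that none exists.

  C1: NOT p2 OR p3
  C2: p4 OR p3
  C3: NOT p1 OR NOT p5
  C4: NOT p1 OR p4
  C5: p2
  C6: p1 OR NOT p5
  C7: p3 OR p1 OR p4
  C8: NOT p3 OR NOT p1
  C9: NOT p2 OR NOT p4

Unit clause (p2) forces p2 = true.
Unit clause (p3) forces p3 = true.
Unit clause (NOT p1) forces p1 = false.
Unit clause (NOT p5) forces p5 = false.
Unit clause (NOT p4) forces p4 = false.
All clauses are satisfied.

p1=false, p2=true, p3=true, p4=false, p5=false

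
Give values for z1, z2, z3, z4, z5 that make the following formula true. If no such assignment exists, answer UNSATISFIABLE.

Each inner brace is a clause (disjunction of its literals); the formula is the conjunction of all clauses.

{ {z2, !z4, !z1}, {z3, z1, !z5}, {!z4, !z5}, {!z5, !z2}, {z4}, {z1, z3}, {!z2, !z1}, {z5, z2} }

The clause (z4) is unit, so z4 = true.
The clause (!z5) is unit, so z5 = false.
The clause (z2) is unit, so z2 = true.
The clause (!z1) is unit, so z1 = false.
The clause (z3) is unit, so z3 = true.
This assignment satisfies each clause.

z1: false; z2: true; z3: true; z4: true; z5: false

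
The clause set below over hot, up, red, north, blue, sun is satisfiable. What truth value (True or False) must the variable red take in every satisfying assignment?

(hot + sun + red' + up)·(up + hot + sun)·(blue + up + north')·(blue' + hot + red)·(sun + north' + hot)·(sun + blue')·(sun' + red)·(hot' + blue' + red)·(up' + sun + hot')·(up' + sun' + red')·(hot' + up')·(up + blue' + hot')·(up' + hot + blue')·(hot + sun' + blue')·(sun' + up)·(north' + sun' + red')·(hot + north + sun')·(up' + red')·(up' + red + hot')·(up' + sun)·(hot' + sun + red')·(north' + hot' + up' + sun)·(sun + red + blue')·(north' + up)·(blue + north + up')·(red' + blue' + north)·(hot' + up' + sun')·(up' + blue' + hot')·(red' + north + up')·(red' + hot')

Suppose red = 1.
From the singleton clause (up'), up = 0.
From the singleton clause (sun'), sun = 0.
From the singleton clause (hot), hot = 1.
That conflicts with the unit clause (hot').
So every satisfying assignment has red = False.

False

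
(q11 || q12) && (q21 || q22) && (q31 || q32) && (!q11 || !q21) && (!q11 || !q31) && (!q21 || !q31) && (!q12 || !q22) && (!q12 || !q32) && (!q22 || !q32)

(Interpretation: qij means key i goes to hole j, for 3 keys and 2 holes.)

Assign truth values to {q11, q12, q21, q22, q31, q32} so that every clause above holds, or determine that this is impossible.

Try q11 = true.
From the singleton clause (!q21), q21 = false.
From the singleton clause (q22), q22 = true.
From the singleton clause (!q31), q31 = false.
From the singleton clause (q32), q32 = true.
But (!q32) is also a unit clause — contradiction.
Undo q11 and try q11 = false.
From the singleton clause (q12), q12 = true.
From the singleton clause (!q22), q22 = false.
From the singleton clause (q21), q21 = true.
From the singleton clause (!q31), q31 = false.
From the singleton clause (q32), q32 = true.
But (!q32) is also a unit clause — contradiction.
Either choice for q11 ends in contradiction.

UNSATISFIABLE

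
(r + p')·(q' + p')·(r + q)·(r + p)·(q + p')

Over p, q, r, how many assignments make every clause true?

2

There are 2^3 = 8 truth assignments over (p, q, r).
Split on q. With q = 1, the clauses containing q are satisfied and q' drops from the rest; 1 of the 2^2 = 4 assignments to the other variables satisfy what remains.
With q = 0, by the same count on the reduced clause set, 1 assignment works.
(One model: p=F, q=F, r=T.)
Total: 1 + 1 = 2.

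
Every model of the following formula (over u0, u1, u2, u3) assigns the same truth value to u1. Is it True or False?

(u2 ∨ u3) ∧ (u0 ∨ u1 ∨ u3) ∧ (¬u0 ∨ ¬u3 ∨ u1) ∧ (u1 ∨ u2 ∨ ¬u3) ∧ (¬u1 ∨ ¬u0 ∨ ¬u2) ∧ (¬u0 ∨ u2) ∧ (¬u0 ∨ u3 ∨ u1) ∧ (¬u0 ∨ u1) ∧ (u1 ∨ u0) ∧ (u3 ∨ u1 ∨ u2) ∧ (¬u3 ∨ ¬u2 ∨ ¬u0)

True

Suppose u1 = False.
From the singleton clause (¬u0), u0 = False.
But (u0) is also a unit clause — contradiction.
So every satisfying assignment has u1 = True.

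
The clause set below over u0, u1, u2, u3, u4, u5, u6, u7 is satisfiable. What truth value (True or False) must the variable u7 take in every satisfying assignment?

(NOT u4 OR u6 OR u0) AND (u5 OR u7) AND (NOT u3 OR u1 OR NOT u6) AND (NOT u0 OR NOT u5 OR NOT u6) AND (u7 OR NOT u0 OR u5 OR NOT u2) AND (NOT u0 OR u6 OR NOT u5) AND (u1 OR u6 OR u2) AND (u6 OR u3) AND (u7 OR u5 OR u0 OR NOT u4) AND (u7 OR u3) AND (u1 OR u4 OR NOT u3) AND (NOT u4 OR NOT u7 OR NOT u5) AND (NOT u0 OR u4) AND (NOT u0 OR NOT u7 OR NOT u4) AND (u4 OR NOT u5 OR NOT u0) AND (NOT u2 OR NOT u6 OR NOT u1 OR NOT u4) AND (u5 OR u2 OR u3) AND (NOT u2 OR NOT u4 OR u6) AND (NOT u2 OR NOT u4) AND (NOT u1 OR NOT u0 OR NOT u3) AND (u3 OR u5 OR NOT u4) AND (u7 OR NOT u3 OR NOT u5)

Suppose u7 = false.
From the singleton clause (u5), u5 = true.
From the singleton clause (u3), u3 = true.
That conflicts with the unit clause (NOT u3).
So every satisfying assignment has u7 = True.

True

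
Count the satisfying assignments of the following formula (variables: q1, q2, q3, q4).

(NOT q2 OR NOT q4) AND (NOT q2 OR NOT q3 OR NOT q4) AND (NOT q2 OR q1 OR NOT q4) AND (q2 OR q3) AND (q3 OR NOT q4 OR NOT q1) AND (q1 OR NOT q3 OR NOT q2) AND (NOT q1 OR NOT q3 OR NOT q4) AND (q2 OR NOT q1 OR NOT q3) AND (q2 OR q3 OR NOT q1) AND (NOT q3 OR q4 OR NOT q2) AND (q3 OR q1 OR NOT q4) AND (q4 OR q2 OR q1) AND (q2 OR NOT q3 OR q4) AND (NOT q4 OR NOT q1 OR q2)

There are 2^4 = 16 truth assignments over (q1, q2, q3, q4).
Check each against the 14 clauses (columns in the order q1, q2, q3, q4):
  F F F F  ✗ fails (q2 OR q3)
  F F F T  ✗ fails (q2 OR q3)
  F F T F  ✗ fails (q4 OR q2 OR q1)
  F F T T  ✓ satisfies all
  F T F F  ✓ satisfies all
  F T F T  ✗ fails (NOT q2 OR NOT q4)
  F T T F  ✗ fails (q1 OR NOT q3 OR NOT q2)
  F T T T  ✗ fails (NOT q2 OR NOT q4)
  T F F F  ✗ fails (q2 OR q3)
  T F F T  ✗ fails (q2 OR q3)
  T F T F  ✗ fails (q2 OR NOT q1 OR NOT q3)
  T F T T  ✗ fails (NOT q1 OR NOT q3 OR NOT q4)
  T T F F  ✓ satisfies all
  T T F T  ✗ fails (NOT q2 OR NOT q4)
  T T T F  ✗ fails (NOT q3 OR q4 OR NOT q2)
  T T T T  ✗ fails (NOT q2 OR NOT q4)
3 of the 16 rows are models.

3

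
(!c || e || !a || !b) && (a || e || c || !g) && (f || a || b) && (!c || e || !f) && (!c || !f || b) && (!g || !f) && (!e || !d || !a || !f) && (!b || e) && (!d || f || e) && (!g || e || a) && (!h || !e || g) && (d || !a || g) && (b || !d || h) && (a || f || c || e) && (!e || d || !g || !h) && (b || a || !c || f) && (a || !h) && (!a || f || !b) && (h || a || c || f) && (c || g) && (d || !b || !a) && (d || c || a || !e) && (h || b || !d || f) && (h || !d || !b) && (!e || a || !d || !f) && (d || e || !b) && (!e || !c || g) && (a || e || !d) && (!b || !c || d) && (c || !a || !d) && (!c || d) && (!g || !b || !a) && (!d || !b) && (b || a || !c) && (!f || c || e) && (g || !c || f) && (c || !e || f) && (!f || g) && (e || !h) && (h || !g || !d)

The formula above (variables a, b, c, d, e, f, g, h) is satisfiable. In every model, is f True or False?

False

Suppose f = true.
(!g) alone gives g = false.
That conflicts with the unit clause (g).
So every satisfying assignment has f = False.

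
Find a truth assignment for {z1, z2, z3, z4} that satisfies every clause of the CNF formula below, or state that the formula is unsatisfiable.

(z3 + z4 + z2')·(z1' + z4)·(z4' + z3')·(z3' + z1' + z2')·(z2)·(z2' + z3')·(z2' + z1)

(z2) alone gives z2 = 1.
(z3') alone gives z3 = 0.
(z4) alone gives z4 = 1.
(z1) alone gives z1 = 1.
This assignment satisfies each clause.

z1 ↦ 1, z2 ↦ 1, z3 ↦ 0, z4 ↦ 1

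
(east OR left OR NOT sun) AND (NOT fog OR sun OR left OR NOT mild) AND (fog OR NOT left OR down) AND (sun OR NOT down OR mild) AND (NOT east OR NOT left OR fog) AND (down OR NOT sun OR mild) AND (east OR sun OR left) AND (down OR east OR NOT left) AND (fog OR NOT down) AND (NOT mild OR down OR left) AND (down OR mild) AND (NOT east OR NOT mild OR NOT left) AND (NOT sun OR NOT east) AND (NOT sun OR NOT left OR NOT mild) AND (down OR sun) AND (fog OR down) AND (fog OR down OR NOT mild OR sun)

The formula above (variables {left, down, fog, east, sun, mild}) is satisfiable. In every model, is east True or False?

False

Suppose east = true.
From the singleton clause (NOT sun), sun = false.
From the singleton clause (down), down = true.
From the singleton clause (mild), mild = true.
From the singleton clause (fog), fog = true.
From the singleton clause (left), left = true.
But (NOT left) is also a unit clause — contradiction.
So every satisfying assignment has east = False.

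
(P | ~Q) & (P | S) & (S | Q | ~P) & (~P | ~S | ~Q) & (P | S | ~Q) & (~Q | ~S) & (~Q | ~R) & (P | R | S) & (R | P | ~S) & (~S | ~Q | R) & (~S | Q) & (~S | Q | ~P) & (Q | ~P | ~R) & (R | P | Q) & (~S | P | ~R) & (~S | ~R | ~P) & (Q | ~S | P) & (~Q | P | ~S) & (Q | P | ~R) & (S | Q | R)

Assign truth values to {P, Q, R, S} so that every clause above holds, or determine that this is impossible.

Suppose P = 1.
Suppose S = 0.
The clause (Q) is unit, so Q = 1.
The clause (~R) is unit, so R = 0.
This assignment satisfies each clause.

P: 1; Q: 1; R: 0; S: 0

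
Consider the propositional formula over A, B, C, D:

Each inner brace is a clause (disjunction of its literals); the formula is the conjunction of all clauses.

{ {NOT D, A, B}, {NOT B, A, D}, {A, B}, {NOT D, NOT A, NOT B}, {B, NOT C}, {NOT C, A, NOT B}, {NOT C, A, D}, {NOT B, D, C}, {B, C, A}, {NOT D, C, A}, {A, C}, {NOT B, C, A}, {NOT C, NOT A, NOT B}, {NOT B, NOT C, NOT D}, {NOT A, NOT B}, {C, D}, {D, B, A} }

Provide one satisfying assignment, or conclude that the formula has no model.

A: true, B: false, C: false, D: true

Case A = true:
Unit clause (NOT B) forces B = false.
Unit clause (NOT C) forces C = false.
Unit clause (D) forces D = true.
This assignment satisfies each clause.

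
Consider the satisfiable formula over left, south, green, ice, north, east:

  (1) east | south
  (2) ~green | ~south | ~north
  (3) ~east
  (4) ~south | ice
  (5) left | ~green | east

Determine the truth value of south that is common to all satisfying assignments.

Suppose south = 0.
Unit clause (east) forces east = 1.
That conflicts with the unit clause (~east).
So every satisfying assignment has south = True.

True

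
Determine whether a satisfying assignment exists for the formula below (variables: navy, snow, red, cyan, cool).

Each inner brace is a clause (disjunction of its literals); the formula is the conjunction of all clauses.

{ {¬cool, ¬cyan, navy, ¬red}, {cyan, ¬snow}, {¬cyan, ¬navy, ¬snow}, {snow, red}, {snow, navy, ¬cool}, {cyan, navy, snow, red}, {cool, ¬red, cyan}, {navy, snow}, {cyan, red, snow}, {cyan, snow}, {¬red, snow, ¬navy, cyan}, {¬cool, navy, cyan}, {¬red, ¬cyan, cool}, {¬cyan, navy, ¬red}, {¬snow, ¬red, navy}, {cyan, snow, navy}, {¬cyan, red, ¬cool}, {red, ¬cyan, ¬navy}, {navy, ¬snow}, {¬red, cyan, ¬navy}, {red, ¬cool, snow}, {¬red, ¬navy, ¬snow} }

Branch on cyan: set cyan = True.
Branch on navy: set navy = True.
From the singleton clause (¬snow), snow = False.
From the singleton clause (red), red = True.
From the singleton clause (cool), cool = True.
This assignment satisfies each clause.
A satisfying assignment: navy ↦ True; snow ↦ False; red ↦ True; cyan ↦ True; cool ↦ True.

Satisfiable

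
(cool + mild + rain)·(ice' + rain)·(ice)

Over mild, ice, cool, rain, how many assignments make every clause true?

There are 2^4 = 16 truth assignments over (mild, ice, cool, rain).
Check each against the 3 clauses (columns in the order mild, ice, cool, rain):
  F F F F  ✗ fails (cool + mild + rain)
  F F F T  ✗ fails (ice)
  F F T F  ✗ fails (ice)
  F F T T  ✗ fails (ice)
  F T F F  ✗ fails (cool + mild + rain)
  F T F T  ✓ satisfies all
  F T T F  ✗ fails (ice' + rain)
  F T T T  ✓ satisfies all
  T F F F  ✗ fails (ice)
  T F F T  ✗ fails (ice)
  T F T F  ✗ fails (ice)
  T F T T  ✗ fails (ice)
  T T F F  ✗ fails (ice' + rain)
  T T F T  ✓ satisfies all
  T T T F  ✗ fails (ice' + rain)
  T T T T  ✓ satisfies all
4 of the 16 rows are models.

4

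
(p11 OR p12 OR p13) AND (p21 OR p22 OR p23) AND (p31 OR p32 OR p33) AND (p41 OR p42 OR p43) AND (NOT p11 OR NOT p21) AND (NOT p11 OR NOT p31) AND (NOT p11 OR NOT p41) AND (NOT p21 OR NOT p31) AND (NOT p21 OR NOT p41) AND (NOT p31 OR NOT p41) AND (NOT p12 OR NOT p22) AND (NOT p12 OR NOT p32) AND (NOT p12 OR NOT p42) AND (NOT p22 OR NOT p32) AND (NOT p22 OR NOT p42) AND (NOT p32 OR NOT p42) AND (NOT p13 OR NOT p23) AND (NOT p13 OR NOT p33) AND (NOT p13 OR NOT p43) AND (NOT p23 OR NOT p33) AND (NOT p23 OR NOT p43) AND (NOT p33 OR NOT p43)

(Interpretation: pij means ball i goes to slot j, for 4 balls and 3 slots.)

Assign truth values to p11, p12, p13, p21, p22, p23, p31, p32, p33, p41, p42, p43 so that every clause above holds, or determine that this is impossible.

UNSATISFIABLE

Suppose p11 = false.
Suppose p12 = true.
(NOT p22) alone gives p22 = false.
(NOT p32) alone gives p32 = false.
(NOT p42) alone gives p42 = false.
Suppose p21 = true.
(NOT p31) alone gives p31 = false.
(p33) alone gives p33 = true.
(NOT p41) alone gives p41 = false.
(p43) alone gives p43 = true.
But (NOT p43) is also a unit clause — contradiction.
Undo p21 and try p21 = false.
(p23) alone gives p23 = true.
(NOT p13) alone gives p13 = false.
(NOT p33) alone gives p33 = false.
(p31) alone gives p31 = true.
(NOT p41) alone gives p41 = false.
(p43) alone gives p43 = true.
But (NOT p43) is also a unit clause — contradiction.
Either choice for p21 ends in contradiction.
Undo p12 and try p12 = false.
(p13) alone gives p13 = true.
(NOT p23) alone gives p23 = false.
(NOT p33) alone gives p33 = false.
(NOT p43) alone gives p43 = false.
Suppose p21 = true.
(NOT p31) alone gives p31 = false.
(p32) alone gives p32 = true.
(NOT p41) alone gives p41 = false.
(p42) alone gives p42 = true.
But (NOT p42) is also a unit clause — contradiction.
Undo p21 and try p21 = false.
(p22) alone gives p22 = true.
(NOT p32) alone gives p32 = false.
(p31) alone gives p31 = true.
(NOT p41) alone gives p41 = false.
(p42) alone gives p42 = true.
But (NOT p42) is also a unit clause — contradiction.
Either choice for p21 ends in contradiction.
Either choice for p12 ends in contradiction.
Undo p11 and try p11 = true.
(NOT p21) alone gives p21 = false.
(NOT p31) alone gives p31 = false.
(NOT p41) alone gives p41 = false.
Suppose p22 = true.
(NOT p12) alone gives p12 = false.
(NOT p32) alone gives p32 = false.
(p33) alone gives p33 = true.
(NOT p42) alone gives p42 = false.
(p43) alone gives p43 = true.
But (NOT p43) is also a unit clause — contradiction.
Undo p22 and try p22 = false.
(p23) alone gives p23 = true.
(NOT p13) alone gives p13 = false.
(NOT p33) alone gives p33 = false.
(p32) alone gives p32 = true.
(NOT p12) alone gives p12 = false.
(NOT p42) alone gives p42 = false.
(p43) alone gives p43 = true.
But (NOT p43) is also a unit clause — contradiction.
Either choice for p22 ends in contradiction.
Either choice for p11 ends in contradiction.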